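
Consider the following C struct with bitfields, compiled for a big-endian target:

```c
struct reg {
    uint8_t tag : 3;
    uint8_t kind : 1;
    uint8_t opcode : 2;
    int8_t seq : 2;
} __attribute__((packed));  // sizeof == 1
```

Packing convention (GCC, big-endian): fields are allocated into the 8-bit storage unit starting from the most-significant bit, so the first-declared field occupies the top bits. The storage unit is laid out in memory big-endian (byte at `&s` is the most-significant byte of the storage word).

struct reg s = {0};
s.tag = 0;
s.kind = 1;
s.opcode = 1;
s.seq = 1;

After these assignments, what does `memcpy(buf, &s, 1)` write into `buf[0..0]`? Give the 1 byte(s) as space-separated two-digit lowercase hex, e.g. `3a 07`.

tag:3 = 0 → 0x0 << 5 → word 0x00
kind:1 = 1 → 0x1 << 4 → word 0x10
opcode:2 = 1 → 0x1 << 2 → word 0x14
seq:2 = 1 → 0x1 << 0 → word 0x15
word = 0x15 → big-endian bytes:
  [0]=0x15

15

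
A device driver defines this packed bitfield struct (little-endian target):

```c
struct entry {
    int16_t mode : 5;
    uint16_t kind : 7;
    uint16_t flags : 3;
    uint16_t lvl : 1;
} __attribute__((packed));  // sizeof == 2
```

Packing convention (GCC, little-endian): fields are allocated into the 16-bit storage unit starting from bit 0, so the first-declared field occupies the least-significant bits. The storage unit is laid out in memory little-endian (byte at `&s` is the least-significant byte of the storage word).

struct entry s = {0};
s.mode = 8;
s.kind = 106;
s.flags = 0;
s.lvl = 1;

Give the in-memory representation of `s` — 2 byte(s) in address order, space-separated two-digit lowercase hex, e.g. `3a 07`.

mode (5b) val=8 bits=0x8 at bit 0: 0x0008
kind (7b) val=106 bits=0x6a at bit 5: 0x0d48
flags (3b) val=0 bits=0x0 at bit 12: 0x0d48
lvl (1b) val=1 bits=0x1 at bit 15: 0x8d48
word = 0x8d48 → little-endian bytes:
  [0]=0x48  [1]=0x8d

48 8d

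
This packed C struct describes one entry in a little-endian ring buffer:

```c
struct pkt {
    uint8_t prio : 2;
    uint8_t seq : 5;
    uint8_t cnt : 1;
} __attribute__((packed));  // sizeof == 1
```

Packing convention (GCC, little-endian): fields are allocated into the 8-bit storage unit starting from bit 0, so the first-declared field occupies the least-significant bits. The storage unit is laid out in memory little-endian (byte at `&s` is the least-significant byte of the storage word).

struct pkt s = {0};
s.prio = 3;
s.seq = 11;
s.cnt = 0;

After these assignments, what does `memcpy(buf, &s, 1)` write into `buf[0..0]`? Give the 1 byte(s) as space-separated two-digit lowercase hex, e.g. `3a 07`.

prio:2 = 3 → 0x3 << 0 → word 0x03
seq:5 = 11 → 0xb << 2 → word 0x2f
cnt:1 = 0 → 0x0 << 7 → word 0x2f
word = 0x2f → little-endian bytes:
  [0]=0x2f

2f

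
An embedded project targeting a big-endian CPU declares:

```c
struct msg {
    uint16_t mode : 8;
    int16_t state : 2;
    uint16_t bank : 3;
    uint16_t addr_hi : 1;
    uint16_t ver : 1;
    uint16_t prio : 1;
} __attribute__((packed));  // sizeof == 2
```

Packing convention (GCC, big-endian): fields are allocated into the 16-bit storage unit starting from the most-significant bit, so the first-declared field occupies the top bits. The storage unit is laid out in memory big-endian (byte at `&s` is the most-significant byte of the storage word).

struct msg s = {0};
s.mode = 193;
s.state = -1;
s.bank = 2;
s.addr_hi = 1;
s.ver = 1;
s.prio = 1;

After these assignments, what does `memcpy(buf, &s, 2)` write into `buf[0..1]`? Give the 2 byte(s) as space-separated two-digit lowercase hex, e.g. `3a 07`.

[8+:8] mode=193 & 0xff = 0xc1; word=0xc100
[6+:2] state=-1 & 0x3 = 0x3; word=0xc1c0
[3+:3] bank=2 & 0x7 = 0x2; word=0xc1d0
[2+:1] addr_hi=1 & 0x1 = 0x1; word=0xc1d4
[1+:1] ver=1 & 0x1 = 0x1; word=0xc1d6
[0+:1] prio=1 & 0x1 = 0x1; word=0xc1d7
word = 0xc1d7 → big-endian bytes:
  [0]=0xc1  [1]=0xd7

c1 d7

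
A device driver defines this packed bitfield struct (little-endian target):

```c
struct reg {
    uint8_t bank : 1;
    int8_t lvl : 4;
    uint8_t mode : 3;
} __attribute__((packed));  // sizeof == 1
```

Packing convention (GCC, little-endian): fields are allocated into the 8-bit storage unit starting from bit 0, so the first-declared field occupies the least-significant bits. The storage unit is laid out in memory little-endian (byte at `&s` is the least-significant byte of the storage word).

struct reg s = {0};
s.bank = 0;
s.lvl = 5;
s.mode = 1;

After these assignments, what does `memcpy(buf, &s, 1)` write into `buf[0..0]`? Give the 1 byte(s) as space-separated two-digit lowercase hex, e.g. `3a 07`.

2a

bank (1b) val=0 bits=0x0 at bit 0: 0x00
lvl (4b) val=5 bits=0x5 at bit 1: 0x0a
mode (3b) val=1 bits=0x1 at bit 5: 0x2a
word = 0x2a → little-endian bytes:
  [0]=0x2a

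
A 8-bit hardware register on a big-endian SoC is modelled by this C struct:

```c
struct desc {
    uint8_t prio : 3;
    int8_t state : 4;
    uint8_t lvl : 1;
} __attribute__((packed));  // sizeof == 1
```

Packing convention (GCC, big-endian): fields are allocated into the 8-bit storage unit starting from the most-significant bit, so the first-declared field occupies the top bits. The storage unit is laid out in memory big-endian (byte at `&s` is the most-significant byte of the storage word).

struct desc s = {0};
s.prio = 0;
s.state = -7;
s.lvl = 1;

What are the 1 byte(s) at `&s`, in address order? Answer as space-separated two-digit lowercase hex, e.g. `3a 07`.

13

[5+:3] prio=0 & 0x7 = 0x0; word=0x00
[1+:4] state=-7 & 0xf = 0x9; word=0x12
[0+:1] lvl=1 & 0x1 = 0x1; word=0x13
word = 0x13 → big-endian bytes:
  [0]=0x13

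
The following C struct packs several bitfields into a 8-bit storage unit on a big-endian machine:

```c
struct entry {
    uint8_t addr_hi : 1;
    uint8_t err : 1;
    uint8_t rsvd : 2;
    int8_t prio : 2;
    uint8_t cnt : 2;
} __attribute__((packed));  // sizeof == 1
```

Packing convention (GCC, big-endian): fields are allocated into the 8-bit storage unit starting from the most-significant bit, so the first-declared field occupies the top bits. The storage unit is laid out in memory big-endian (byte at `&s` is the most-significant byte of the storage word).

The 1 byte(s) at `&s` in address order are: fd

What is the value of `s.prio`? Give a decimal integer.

[0]=0xfd (big-endian) → word 0xfd
addr_hi [7+:1] = (word>>7) & 0x1 = 1
err [6+:1] = (word>>6) & 0x1 = 1
rsvd [4+:2] = (word>>4) & 0x3 = 3
prio [2+:2] = (word>>2) & 0x3 = 3  ←
cnt [0+:2] = (word>>0) & 0x3 = 1
prio signed 2b, MSB=1: 3 - 4 = -1

-1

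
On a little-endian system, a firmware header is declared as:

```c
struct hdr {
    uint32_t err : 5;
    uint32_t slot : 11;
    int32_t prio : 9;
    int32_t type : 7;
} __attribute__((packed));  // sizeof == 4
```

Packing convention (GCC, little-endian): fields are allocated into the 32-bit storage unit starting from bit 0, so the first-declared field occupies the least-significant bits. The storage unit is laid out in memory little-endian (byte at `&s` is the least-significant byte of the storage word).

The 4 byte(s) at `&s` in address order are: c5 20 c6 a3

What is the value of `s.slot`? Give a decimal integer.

[0]=0xc5 [1]=0x20 [2]=0xc6 [3]=0xa3 (little-endian) → word 0xa3c620c5
err:5 @ bit 0 → (0xa3c620c5>>0)&0x1f = 0x5
slot:11 @ bit 5 → (0xa3c620c5>>5)&0x7ff = 0x106  ←
prio:9 @ bit 16 → (0xa3c620c5>>16)&0x1ff = 0x1c6
type:7 @ bit 25 → (0xa3c620c5>>25)&0x7f = 0x51

262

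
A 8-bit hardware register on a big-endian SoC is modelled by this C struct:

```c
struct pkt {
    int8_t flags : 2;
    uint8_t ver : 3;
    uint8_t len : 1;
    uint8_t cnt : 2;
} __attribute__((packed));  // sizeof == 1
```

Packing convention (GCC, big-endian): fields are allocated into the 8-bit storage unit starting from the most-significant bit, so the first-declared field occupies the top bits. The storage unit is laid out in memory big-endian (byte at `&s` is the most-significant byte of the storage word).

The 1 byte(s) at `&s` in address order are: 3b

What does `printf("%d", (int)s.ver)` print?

7

[0]=0x3b (big-endian) → word 0x3b
flags [6+:2] = (word>>6) & 0x3 = 0
ver [3+:3] = (word>>3) & 0x7 = 7  ←
len [2+:1] = (word>>2) & 0x1 = 0
cnt [0+:2] = (word>>0) & 0x3 = 3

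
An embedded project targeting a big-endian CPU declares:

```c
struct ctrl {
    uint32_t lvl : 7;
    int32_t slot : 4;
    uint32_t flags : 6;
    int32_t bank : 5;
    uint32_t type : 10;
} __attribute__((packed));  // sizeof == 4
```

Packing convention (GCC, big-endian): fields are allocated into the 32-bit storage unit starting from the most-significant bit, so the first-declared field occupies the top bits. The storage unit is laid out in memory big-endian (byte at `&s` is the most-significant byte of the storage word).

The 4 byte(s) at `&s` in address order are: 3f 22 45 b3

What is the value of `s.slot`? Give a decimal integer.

-7

[0]=0x3f [1]=0x22 [2]=0x45 [3]=0xb3 (big-endian) → word 0x3f2245b3
lvl [25+:7] = (word>>25) & 0x7f = 31
slot [21+:4] = (word>>21) & 0xf = 9  ←
flags [15+:6] = (word>>15) & 0x3f = 4
bank [10+:5] = (word>>10) & 0x1f = 17
type [0+:10] = (word>>0) & 0x3ff = 435
slot signed 4b, MSB=1: 9 - 16 = -7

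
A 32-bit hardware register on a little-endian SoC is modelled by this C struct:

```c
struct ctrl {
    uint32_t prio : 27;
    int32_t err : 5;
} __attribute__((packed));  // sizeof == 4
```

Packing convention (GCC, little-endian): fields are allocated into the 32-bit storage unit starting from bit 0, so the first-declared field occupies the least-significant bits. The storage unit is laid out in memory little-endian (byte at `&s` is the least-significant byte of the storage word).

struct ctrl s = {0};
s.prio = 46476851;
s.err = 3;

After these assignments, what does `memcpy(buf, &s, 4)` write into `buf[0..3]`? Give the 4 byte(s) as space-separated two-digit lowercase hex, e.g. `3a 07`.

33 2e c5 1a

prio:27 = 46476851 → 0x2c52e33 << 0 → word 0x02c52e33
err:5 = 3 → 0x3 << 27 → word 0x1ac52e33
word = 0x1ac52e33 → little-endian bytes:
  [0]=0x33  [1]=0x2e  [2]=0xc5  [3]=0x1a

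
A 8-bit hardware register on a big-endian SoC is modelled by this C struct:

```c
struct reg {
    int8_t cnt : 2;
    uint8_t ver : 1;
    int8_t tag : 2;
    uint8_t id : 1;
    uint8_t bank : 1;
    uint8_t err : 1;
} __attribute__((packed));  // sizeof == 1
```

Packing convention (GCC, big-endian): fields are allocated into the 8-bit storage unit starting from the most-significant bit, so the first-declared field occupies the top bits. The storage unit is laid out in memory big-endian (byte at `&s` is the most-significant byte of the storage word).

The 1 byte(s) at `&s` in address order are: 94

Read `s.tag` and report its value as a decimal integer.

[0]=0x94 (big-endian) → word 0x94
cnt [6+:2] = (word>>6) & 0x3 = 2
ver [5+:1] = (word>>5) & 0x1 = 0
tag [3+:2] = (word>>3) & 0x3 = 2  ←
id [2+:1] = (word>>2) & 0x1 = 1
bank [1+:1] = (word>>1) & 0x1 = 0
err [0+:1] = (word>>0) & 0x1 = 0
tag signed 2b, MSB=1: 2 - 4 = -2

-2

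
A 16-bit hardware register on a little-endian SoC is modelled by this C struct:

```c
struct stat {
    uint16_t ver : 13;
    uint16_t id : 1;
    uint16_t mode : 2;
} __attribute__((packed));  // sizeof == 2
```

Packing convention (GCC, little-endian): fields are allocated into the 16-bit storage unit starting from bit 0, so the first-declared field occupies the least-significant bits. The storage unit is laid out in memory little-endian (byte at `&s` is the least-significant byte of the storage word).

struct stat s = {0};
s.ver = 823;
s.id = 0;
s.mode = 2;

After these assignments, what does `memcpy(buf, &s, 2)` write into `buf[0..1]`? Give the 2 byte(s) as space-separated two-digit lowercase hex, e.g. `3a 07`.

ver (13b) val=823 bits=0x337 at bit 0: 0x0337
id (1b) val=0 bits=0x0 at bit 13: 0x0337
mode (2b) val=2 bits=0x2 at bit 14: 0x8337
word = 0x8337 → little-endian bytes:
  [0]=0x37  [1]=0x83

37 83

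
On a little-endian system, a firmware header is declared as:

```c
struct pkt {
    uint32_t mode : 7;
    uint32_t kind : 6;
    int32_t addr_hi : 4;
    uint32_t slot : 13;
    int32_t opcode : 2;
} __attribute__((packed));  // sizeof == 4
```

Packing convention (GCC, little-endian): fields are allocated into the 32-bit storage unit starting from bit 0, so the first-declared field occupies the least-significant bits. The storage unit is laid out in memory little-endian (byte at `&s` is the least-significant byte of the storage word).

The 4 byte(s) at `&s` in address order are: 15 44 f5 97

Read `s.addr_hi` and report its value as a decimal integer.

[0]=0x15 [1]=0x44 [2]=0xf5 [3]=0x97 (little-endian) → word 0x97f54415
mode [0+:7] = (word>>0) & 0x7f = 21
kind [7+:6] = (word>>7) & 0x3f = 8
addr_hi [13+:4] = (word>>13) & 0xf = 10  ←
slot [17+:13] = (word>>17) & 0x1fff = 3066
opcode [30+:2] = (word>>30) & 0x3 = 2
addr_hi signed 4b, MSB=1: 10 - 16 = -6

-6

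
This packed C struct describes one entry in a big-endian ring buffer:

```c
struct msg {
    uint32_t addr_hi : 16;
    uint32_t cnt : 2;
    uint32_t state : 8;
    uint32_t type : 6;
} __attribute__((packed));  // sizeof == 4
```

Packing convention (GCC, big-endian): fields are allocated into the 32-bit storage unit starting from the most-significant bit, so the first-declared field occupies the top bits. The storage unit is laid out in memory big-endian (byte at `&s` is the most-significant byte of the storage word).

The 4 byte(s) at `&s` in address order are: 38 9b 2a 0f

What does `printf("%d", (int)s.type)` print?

[0]=0x38 [1]=0x9b [2]=0x2a [3]=0x0f (big-endian) → word 0x389b2a0f
addr_hi [16+:16] = (word>>16) & 0xffff = 14491
cnt [14+:2] = (word>>14) & 0x3 = 0
state [6+:8] = (word>>6) & 0xff = 168
type [0+:6] = (word>>0) & 0x3f = 15  ←

15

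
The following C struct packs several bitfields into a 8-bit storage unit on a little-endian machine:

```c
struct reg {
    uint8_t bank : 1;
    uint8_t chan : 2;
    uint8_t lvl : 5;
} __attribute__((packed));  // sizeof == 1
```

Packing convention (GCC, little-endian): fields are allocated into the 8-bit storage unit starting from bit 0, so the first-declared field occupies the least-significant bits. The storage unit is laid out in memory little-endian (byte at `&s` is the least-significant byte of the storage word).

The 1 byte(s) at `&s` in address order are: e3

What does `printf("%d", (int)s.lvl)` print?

[0]=0xe3 (little-endian) → word 0xe3
bank [0+:1] = (word>>0) & 0x1 = 1
chan [1+:2] = (word>>1) & 0x3 = 1
lvl [3+:5] = (word>>3) & 0x1f = 28  ←

28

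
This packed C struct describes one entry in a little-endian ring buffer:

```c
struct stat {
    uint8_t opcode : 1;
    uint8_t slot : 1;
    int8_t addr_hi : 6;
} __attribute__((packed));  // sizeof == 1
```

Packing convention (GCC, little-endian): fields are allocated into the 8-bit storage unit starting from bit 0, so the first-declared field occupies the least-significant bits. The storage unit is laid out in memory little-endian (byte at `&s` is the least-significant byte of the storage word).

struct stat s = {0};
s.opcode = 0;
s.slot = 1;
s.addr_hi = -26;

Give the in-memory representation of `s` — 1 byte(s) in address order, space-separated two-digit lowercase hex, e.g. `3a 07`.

opcode:1 = 0 → 0x0 << 0 → word 0x00
slot:1 = 1 → 0x1 << 1 → word 0x02
addr_hi:6 = -26 → 0x26 << 2 → word 0x9a
word = 0x9a → little-endian bytes:
  [0]=0x9a

9a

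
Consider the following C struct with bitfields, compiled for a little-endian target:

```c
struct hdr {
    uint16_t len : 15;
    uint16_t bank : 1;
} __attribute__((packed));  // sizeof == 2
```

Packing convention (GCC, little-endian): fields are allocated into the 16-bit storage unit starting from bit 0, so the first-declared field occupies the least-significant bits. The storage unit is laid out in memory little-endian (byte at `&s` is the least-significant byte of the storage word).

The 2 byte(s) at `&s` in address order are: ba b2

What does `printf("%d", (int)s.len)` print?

[0]=0xba [1]=0xb2 (little-endian) → word 0xb2ba
len:15 @ bit 0 → (0xb2ba>>0)&0x7fff = 0x32ba  ←
bank:1 @ bit 15 → (0xb2ba>>15)&0x1 = 0x1

12986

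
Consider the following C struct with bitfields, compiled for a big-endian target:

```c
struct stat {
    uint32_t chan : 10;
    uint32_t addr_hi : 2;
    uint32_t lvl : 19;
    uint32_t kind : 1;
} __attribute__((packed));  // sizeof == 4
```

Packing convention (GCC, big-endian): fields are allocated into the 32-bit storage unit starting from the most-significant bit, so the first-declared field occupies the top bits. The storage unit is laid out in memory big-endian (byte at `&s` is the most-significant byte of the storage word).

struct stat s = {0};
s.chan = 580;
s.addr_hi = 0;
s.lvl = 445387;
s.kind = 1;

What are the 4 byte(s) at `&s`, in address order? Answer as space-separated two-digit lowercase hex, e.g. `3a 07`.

chan:10 = 580 → 0x244 << 22 → word 0x91000000
addr_hi:2 = 0 → 0x0 << 20 → word 0x91000000
lvl:19 = 445387 → 0x6cbcb << 1 → word 0x910d9796
kind:1 = 1 → 0x1 << 0 → word 0x910d9797
word = 0x910d9797 → big-endian bytes:
  [0]=0x91  [1]=0x0d  [2]=0x97  [3]=0x97

91 0d 97 97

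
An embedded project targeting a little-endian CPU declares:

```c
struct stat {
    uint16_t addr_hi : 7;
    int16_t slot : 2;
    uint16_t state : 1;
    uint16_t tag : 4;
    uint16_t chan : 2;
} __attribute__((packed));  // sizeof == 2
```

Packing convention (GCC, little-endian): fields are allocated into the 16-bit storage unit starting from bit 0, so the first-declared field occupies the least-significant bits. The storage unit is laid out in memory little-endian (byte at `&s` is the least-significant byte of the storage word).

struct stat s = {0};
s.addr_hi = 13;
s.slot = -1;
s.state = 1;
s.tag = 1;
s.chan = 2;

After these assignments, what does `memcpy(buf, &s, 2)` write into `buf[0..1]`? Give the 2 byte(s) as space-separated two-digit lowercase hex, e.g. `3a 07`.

8d 87

[0+:7] addr_hi=13 & 0x7f = 0xd; word=0x000d
[7+:2] slot=-1 & 0x3 = 0x3; word=0x018d
[9+:1] state=1 & 0x1 = 0x1; word=0x038d
[10+:4] tag=1 & 0xf = 0x1; word=0x078d
[14+:2] chan=2 & 0x3 = 0x2; word=0x878d
word = 0x878d → little-endian bytes:
  [0]=0x8d  [1]=0x87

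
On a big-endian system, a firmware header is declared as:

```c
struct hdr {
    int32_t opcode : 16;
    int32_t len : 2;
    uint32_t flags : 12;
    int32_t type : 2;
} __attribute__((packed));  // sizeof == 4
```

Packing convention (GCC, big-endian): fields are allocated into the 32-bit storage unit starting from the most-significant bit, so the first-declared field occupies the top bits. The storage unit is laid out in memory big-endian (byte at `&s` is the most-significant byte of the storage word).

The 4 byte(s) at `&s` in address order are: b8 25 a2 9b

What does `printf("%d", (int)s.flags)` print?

2214

[0]=0xb8 [1]=0x25 [2]=0xa2 [3]=0x9b (big-endian) → word 0xb825a29b
opcode [16+:16] = (word>>16) & 0xffff = 47141
len [14+:2] = (word>>14) & 0x3 = 2
flags [2+:12] = (word>>2) & 0xfff = 2214  ←
type [0+:2] = (word>>0) & 0x3 = 3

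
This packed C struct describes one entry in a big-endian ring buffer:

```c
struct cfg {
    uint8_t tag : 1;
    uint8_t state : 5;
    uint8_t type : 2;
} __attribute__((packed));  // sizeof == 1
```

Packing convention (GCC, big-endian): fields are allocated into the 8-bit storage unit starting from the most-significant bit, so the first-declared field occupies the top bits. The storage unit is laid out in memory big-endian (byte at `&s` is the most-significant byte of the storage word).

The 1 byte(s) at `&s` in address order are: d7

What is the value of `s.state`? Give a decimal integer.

21

[0]=0xd7 (big-endian) → word 0xd7
tag [7+:1] = (word>>7) & 0x1 = 1
state [2+:5] = (word>>2) & 0x1f = 21  ←
type [0+:2] = (word>>0) & 0x3 = 3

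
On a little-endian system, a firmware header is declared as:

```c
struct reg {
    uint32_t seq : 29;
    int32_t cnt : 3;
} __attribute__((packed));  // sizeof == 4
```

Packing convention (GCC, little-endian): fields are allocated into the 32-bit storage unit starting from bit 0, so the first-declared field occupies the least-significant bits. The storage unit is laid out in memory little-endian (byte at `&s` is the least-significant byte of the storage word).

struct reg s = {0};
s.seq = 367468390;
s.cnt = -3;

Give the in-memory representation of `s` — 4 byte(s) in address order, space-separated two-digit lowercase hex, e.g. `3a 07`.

66 1f e7 b5

seq (29b) val=367468390 bits=0x15e71f66 at bit 0: 0x15e71f66
cnt (3b) val=-3 bits=0x5 at bit 29: 0xb5e71f66
word = 0xb5e71f66 → little-endian bytes:
  [0]=0x66  [1]=0x1f  [2]=0xe7  [3]=0xb5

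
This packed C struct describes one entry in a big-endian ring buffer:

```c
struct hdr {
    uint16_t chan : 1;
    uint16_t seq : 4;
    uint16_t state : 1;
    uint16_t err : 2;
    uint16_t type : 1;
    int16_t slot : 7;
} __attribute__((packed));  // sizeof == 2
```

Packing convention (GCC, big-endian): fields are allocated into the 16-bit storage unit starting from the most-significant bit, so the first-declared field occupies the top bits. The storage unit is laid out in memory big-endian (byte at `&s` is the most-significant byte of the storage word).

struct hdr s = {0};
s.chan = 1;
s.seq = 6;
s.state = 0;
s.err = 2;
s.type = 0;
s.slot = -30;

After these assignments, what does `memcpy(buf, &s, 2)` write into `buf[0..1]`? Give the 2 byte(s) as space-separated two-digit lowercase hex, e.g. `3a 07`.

[15+:1] chan=1 & 0x1 = 0x1; word=0x8000
[11+:4] seq=6 & 0xf = 0x6; word=0xb000
[10+:1] state=0 & 0x1 = 0x0; word=0xb000
[8+:2] err=2 & 0x3 = 0x2; word=0xb200
[7+:1] type=0 & 0x1 = 0x0; word=0xb200
[0+:7] slot=-30 & 0x7f = 0x62; word=0xb262
word = 0xb262 → big-endian bytes:
  [0]=0xb2  [1]=0x62

b2 62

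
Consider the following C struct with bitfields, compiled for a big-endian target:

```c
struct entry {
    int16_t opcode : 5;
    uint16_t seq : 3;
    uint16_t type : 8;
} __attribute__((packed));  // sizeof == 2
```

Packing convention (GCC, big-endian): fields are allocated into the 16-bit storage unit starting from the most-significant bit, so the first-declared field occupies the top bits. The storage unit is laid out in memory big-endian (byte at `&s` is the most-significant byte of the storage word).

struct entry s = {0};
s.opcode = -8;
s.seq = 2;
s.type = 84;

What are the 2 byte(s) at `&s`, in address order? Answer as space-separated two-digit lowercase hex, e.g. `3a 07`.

opcode (5b) val=-8 bits=0x18 at bit 11: 0xc000
seq (3b) val=2 bits=0x2 at bit 8: 0xc200
type (8b) val=84 bits=0x54 at bit 0: 0xc254
word = 0xc254 → big-endian bytes:
  [0]=0xc2  [1]=0x54

c2 54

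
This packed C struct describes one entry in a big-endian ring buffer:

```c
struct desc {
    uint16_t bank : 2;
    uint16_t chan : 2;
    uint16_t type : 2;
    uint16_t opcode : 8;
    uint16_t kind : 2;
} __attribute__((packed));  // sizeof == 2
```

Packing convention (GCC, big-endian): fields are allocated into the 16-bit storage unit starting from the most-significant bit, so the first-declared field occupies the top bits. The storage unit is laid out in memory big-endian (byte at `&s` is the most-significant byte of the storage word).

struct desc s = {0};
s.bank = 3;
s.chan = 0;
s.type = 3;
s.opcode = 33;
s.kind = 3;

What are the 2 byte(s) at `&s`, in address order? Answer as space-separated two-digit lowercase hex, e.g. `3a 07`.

cc 87

[14+:2] bank=3 & 0x3 = 0x3; word=0xc000
[12+:2] chan=0 & 0x3 = 0x0; word=0xc000
[10+:2] type=3 & 0x3 = 0x3; word=0xcc00
[2+:8] opcode=33 & 0xff = 0x21; word=0xcc84
[0+:2] kind=3 & 0x3 = 0x3; word=0xcc87
word = 0xcc87 → big-endian bytes:
  [0]=0xcc  [1]=0x87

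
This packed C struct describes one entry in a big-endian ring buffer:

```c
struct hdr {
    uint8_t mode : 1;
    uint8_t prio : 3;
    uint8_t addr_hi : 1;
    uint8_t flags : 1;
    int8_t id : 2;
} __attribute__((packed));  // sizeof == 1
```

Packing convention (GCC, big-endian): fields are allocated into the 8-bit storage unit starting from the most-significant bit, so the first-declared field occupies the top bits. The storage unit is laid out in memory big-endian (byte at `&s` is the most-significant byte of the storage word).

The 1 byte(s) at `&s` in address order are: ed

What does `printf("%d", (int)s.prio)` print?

6

[0]=0xed (big-endian) → word 0xed
mode [7+:1] = (word>>7) & 0x1 = 1
prio [4+:3] = (word>>4) & 0x7 = 6  ←
addr_hi [3+:1] = (word>>3) & 0x1 = 1
flags [2+:1] = (word>>2) & 0x1 = 1
id [0+:2] = (word>>0) & 0x3 = 1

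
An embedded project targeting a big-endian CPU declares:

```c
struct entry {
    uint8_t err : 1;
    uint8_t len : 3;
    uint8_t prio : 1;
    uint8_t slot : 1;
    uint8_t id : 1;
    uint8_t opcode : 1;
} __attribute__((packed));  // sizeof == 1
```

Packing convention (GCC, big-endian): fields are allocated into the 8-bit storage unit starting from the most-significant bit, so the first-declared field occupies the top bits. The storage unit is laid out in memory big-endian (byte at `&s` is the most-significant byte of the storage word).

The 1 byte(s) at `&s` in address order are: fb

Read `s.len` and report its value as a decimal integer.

7

[0]=0xfb (big-endian) → word 0xfb
err [7+:1] = (word>>7) & 0x1 = 1
len [4+:3] = (word>>4) & 0x7 = 7  ←
prio [3+:1] = (word>>3) & 0x1 = 1
slot [2+:1] = (word>>2) & 0x1 = 0
id [1+:1] = (word>>1) & 0x1 = 1
opcode [0+:1] = (word>>0) & 0x1 = 1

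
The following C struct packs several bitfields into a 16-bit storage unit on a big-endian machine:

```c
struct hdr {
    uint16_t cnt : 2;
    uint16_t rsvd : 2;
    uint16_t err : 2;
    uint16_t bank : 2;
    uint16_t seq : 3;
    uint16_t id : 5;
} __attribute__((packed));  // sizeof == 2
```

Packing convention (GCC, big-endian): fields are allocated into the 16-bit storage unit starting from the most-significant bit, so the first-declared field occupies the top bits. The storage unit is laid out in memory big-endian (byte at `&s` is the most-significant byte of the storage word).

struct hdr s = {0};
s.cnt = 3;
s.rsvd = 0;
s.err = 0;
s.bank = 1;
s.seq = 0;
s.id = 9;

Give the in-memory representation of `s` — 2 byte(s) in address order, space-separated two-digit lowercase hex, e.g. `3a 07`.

c1 09

cnt (2b) val=3 bits=0x3 at bit 14: 0xc000
rsvd (2b) val=0 bits=0x0 at bit 12: 0xc000
err (2b) val=0 bits=0x0 at bit 10: 0xc000
bank (2b) val=1 bits=0x1 at bit 8: 0xc100
seq (3b) val=0 bits=0x0 at bit 5: 0xc100
id (5b) val=9 bits=0x9 at bit 0: 0xc109
word = 0xc109 → big-endian bytes:
  [0]=0xc1  [1]=0x09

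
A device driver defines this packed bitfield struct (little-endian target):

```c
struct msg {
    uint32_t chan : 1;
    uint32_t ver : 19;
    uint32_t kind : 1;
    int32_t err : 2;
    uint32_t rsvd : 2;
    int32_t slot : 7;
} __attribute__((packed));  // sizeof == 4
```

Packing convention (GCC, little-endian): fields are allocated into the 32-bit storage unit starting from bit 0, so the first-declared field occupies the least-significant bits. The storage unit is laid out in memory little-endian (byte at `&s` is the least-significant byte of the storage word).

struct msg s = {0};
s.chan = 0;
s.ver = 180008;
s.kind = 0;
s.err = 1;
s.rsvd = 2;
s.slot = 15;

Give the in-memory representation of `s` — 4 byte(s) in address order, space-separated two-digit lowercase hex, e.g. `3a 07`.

50 7e 25 1f

chan (1b) val=0 bits=0x0 at bit 0: 0x00000000
ver (19b) val=180008 bits=0x2bf28 at bit 1: 0x00057e50
kind (1b) val=0 bits=0x0 at bit 20: 0x00057e50
err (2b) val=1 bits=0x1 at bit 21: 0x00257e50
rsvd (2b) val=2 bits=0x2 at bit 23: 0x01257e50
slot (7b) val=15 bits=0xf at bit 25: 0x1f257e50
word = 0x1f257e50 → little-endian bytes:
  [0]=0x50  [1]=0x7e  [2]=0x25  [3]=0x1f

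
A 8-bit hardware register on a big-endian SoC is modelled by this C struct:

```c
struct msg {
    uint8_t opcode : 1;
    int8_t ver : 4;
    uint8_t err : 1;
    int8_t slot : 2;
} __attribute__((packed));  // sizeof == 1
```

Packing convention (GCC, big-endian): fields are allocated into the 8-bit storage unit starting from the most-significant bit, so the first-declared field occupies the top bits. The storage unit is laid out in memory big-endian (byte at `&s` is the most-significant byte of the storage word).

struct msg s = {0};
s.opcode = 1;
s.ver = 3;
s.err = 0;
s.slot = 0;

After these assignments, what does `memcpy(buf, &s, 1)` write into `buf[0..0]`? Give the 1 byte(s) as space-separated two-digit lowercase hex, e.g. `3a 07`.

98

opcode:1 = 1 → 0x1 << 7 → word 0x80
ver:4 = 3 → 0x3 << 3 → word 0x98
err:1 = 0 → 0x0 << 2 → word 0x98
slot:2 = 0 → 0x0 << 0 → word 0x98
word = 0x98 → big-endian bytes:
  [0]=0x98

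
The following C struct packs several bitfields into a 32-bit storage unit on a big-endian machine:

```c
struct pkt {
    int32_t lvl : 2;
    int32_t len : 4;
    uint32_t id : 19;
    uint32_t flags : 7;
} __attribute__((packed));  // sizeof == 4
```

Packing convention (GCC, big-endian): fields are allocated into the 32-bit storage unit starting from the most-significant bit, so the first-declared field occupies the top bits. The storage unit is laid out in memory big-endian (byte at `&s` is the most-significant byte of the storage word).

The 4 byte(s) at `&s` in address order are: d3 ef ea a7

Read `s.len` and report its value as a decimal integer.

4

[0]=0xd3 [1]=0xef [2]=0xea [3]=0xa7 (big-endian) → word 0xd3efeaa7
lvl:2 @ bit 30 → (0xd3efeaa7>>30)&0x3 = 0x3
len:4 @ bit 26 → (0xd3efeaa7>>26)&0xf = 0x4  ←
id:19 @ bit 7 → (0xd3efeaa7>>7)&0x7ffff = 0x7dfd5
flags:7 @ bit 0 → (0xd3efeaa7>>0)&0x7f = 0x27
len signed 4b, MSB=0: value = 4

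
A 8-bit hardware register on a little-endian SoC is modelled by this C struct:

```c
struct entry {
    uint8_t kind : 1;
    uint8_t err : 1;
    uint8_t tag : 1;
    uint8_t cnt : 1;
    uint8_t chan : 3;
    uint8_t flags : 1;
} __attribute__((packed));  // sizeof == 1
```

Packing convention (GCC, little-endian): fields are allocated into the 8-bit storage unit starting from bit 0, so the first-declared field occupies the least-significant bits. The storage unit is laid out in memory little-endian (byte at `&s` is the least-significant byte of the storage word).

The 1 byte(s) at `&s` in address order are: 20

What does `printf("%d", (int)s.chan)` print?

[0]=0x20 (little-endian) → word 0x20
kind:1 @ bit 0 → (0x20>>0)&0x1 = 0x0
err:1 @ bit 1 → (0x20>>1)&0x1 = 0x0
tag:1 @ bit 2 → (0x20>>2)&0x1 = 0x0
cnt:1 @ bit 3 → (0x20>>3)&0x1 = 0x0
chan:3 @ bit 4 → (0x20>>4)&0x7 = 0x2  ←
flags:1 @ bit 7 → (0x20>>7)&0x1 = 0x0

2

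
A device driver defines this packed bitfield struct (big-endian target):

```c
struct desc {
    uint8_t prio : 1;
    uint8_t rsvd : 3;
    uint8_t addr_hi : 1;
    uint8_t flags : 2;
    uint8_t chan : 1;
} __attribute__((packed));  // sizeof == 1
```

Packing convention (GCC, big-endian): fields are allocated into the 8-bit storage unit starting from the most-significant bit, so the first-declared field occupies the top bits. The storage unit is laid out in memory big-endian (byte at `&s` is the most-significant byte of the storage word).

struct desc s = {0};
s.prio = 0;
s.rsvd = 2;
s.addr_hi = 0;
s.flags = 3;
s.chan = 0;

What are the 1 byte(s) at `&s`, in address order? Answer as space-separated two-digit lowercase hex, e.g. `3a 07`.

[7+:1] prio=0 & 0x1 = 0x0; word=0x00
[4+:3] rsvd=2 & 0x7 = 0x2; word=0x20
[3+:1] addr_hi=0 & 0x1 = 0x0; word=0x20
[1+:2] flags=3 & 0x3 = 0x3; word=0x26
[0+:1] chan=0 & 0x1 = 0x0; word=0x26
word = 0x26 → big-endian bytes:
  [0]=0x26

26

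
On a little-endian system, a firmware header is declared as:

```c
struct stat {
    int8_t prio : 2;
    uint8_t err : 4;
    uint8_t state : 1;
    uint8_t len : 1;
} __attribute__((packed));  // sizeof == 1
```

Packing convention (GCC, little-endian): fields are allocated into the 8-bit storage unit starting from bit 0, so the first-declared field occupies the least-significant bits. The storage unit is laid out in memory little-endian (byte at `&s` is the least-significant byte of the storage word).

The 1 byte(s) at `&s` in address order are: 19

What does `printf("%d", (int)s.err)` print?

6

[0]=0x19 (little-endian) → word 0x19
prio [0+:2] = (word>>0) & 0x3 = 1
err [2+:4] = (word>>2) & 0xf = 6  ←
state [6+:1] = (word>>6) & 0x1 = 0
len [7+:1] = (word>>7) & 0x1 = 0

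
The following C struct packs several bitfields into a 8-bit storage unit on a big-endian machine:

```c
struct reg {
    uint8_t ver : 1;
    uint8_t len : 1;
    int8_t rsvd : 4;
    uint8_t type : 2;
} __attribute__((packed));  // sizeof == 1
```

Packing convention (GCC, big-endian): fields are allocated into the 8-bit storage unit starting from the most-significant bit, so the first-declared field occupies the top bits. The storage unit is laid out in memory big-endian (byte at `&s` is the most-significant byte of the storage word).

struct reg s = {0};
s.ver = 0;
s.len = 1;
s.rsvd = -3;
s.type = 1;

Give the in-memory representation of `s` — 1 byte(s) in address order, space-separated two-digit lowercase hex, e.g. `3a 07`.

75

ver (1b) val=0 bits=0x0 at bit 7: 0x00
len (1b) val=1 bits=0x1 at bit 6: 0x40
rsvd (4b) val=-3 bits=0xd at bit 2: 0x74
type (2b) val=1 bits=0x1 at bit 0: 0x75
word = 0x75 → big-endian bytes:
  [0]=0x75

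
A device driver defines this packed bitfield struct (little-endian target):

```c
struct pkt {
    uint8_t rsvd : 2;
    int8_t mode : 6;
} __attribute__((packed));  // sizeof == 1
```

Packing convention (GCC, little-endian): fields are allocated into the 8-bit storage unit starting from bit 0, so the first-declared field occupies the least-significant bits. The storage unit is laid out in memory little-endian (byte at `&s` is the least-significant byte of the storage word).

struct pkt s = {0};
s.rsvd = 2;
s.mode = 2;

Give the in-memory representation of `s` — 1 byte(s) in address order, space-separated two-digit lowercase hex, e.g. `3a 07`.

0a

[0+:2] rsvd=2 & 0x3 = 0x2; word=0x02
[2+:6] mode=2 & 0x3f = 0x2; word=0x0a
word = 0x0a → little-endian bytes:
  [0]=0x0a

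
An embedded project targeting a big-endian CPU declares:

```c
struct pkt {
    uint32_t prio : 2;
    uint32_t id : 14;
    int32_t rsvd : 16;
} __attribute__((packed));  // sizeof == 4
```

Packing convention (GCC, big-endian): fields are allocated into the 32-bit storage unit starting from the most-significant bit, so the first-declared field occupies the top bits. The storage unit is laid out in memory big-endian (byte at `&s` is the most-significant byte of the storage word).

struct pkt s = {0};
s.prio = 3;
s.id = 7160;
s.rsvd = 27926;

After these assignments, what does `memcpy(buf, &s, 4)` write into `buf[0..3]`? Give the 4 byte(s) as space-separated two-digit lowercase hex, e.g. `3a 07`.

prio:2 = 3 → 0x3 << 30 → word 0xc0000000
id:14 = 7160 → 0x1bf8 << 16 → word 0xdbf80000
rsvd:16 = 27926 → 0x6d16 << 0 → word 0xdbf86d16
word = 0xdbf86d16 → big-endian bytes:
  [0]=0xdb  [1]=0xf8  [2]=0x6d  [3]=0x16

db f8 6d 16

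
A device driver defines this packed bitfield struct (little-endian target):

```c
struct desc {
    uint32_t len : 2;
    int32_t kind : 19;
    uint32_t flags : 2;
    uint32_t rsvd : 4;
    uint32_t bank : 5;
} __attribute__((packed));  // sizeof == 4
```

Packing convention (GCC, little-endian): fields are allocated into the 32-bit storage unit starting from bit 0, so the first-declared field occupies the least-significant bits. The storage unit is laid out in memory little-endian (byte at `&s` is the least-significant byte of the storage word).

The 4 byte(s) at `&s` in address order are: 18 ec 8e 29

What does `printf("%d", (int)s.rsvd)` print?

[0]=0x18 [1]=0xec [2]=0x8e [3]=0x29 (little-endian) → word 0x298eec18
len:2 @ bit 0 → (0x298eec18>>0)&0x3 = 0x0
kind:19 @ bit 2 → (0x298eec18>>2)&0x7ffff = 0x3bb06
flags:2 @ bit 21 → (0x298eec18>>21)&0x3 = 0x0
rsvd:4 @ bit 23 → (0x298eec18>>23)&0xf = 0x3  ←
bank:5 @ bit 27 → (0x298eec18>>27)&0x1f = 0x5

3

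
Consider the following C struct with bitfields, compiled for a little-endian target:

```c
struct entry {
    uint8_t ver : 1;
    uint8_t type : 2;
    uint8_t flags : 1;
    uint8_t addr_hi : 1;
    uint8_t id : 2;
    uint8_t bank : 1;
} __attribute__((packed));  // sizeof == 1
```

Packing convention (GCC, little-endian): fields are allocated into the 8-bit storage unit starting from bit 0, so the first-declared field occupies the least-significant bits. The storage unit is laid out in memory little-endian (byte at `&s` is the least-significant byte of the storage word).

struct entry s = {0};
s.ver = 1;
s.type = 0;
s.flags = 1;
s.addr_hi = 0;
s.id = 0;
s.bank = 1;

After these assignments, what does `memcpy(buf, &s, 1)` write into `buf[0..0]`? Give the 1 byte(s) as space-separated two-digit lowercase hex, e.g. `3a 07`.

[0+:1] ver=1 & 0x1 = 0x1; word=0x01
[1+:2] type=0 & 0x3 = 0x0; word=0x01
[3+:1] flags=1 & 0x1 = 0x1; word=0x09
[4+:1] addr_hi=0 & 0x1 = 0x0; word=0x09
[5+:2] id=0 & 0x3 = 0x0; word=0x09
[7+:1] bank=1 & 0x1 = 0x1; word=0x89
word = 0x89 → little-endian bytes:
  [0]=0x89

89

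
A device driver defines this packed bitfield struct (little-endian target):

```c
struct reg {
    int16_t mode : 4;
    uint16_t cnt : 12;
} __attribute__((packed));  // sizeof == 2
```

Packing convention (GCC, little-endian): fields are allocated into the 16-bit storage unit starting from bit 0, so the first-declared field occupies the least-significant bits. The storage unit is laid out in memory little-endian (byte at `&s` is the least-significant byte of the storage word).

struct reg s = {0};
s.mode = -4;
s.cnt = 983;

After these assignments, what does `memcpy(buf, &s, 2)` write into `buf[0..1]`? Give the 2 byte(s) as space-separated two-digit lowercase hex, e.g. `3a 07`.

7c 3d

mode:4 = -4 → 0xc << 0 → word 0x000c
cnt:12 = 983 → 0x3d7 << 4 → word 0x3d7c
word = 0x3d7c → little-endian bytes:
  [0]=0x7c  [1]=0x3d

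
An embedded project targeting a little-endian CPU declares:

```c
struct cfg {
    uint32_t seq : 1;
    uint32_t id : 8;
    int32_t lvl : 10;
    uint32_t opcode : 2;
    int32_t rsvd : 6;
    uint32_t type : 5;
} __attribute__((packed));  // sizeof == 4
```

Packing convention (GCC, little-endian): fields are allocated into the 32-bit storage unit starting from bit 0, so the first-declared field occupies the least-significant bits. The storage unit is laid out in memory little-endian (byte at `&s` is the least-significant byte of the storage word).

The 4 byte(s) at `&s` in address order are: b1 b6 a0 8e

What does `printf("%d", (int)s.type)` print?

17

[0]=0xb1 [1]=0xb6 [2]=0xa0 [3]=0x8e (little-endian) → word 0x8ea0b6b1
seq:1 @ bit 0 → (0x8ea0b6b1>>0)&0x1 = 0x1
id:8 @ bit 1 → (0x8ea0b6b1>>1)&0xff = 0x58
lvl:10 @ bit 9 → (0x8ea0b6b1>>9)&0x3ff = 0x5b
opcode:2 @ bit 19 → (0x8ea0b6b1>>19)&0x3 = 0x0
rsvd:6 @ bit 21 → (0x8ea0b6b1>>21)&0x3f = 0x35
type:5 @ bit 27 → (0x8ea0b6b1>>27)&0x1f = 0x11  ←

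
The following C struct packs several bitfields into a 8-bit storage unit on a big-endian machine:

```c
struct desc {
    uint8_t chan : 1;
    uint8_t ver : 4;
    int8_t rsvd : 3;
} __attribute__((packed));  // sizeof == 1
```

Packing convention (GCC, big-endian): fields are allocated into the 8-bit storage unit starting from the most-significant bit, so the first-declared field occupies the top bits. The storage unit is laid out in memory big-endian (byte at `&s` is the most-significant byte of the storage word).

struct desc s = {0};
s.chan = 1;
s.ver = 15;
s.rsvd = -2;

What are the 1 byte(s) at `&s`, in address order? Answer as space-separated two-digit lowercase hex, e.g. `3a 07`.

fe

chan:1 = 1 → 0x1 << 7 → word 0x80
ver:4 = 15 → 0xf << 3 → word 0xf8
rsvd:3 = -2 → 0x6 << 0 → word 0xfe
word = 0xfe → big-endian bytes:
  [0]=0xfe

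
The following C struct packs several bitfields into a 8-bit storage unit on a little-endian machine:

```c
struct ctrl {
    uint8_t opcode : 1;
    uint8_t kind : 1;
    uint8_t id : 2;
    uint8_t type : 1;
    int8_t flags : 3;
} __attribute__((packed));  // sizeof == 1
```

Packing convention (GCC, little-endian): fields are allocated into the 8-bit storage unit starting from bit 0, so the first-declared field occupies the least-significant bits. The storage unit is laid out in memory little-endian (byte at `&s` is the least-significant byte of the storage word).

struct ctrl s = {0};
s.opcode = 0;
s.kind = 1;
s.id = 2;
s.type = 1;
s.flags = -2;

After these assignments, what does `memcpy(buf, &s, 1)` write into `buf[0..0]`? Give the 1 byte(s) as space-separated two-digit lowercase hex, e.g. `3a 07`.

da

[0+:1] opcode=0 & 0x1 = 0x0; word=0x00
[1+:1] kind=1 & 0x1 = 0x1; word=0x02
[2+:2] id=2 & 0x3 = 0x2; word=0x0a
[4+:1] type=1 & 0x1 = 0x1; word=0x1a
[5+:3] flags=-2 & 0x7 = 0x6; word=0xda
word = 0xda → little-endian bytes:
  [0]=0xda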